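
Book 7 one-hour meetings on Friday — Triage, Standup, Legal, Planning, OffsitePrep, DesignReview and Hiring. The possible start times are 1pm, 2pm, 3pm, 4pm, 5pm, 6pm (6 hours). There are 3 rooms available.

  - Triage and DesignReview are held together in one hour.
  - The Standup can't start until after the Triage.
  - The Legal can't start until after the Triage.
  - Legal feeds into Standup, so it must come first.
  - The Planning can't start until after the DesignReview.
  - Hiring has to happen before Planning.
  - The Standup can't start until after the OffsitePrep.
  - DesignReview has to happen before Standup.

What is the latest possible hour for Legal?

Precedence pushes Legal to at least 2pm; downstream work caps Legal at 5pm.
Legal at 5pm is achievable: OffsitePrep=2pm, Legal=5pm, Planning=2pm, Triage=1pm, Hiring=1pm, Standup=6pm, DesignReview=1pm.

5pm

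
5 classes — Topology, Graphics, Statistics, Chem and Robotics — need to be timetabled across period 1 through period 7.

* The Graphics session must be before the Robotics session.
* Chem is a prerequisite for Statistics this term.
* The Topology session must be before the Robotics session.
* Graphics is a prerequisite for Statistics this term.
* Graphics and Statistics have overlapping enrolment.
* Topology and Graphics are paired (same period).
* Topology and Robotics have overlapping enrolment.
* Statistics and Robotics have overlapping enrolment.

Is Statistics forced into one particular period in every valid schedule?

Statistics can be period 2 (e.g. Topology in period 1, Robotics in period 3, Statistics in period 2, Chem in period 1, Graphics in period 1) or period 3 (e.g. Topology=period 1; Statistics=period 3; Chem=period 1; Graphics=period 1; Robotics=period 2).

No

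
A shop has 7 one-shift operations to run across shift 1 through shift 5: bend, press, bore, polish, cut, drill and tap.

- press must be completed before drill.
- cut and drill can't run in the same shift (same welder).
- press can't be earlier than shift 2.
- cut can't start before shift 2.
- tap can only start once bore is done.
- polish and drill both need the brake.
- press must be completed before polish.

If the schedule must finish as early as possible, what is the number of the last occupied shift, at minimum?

4

The precedence chain requires at least 2 distinct shifts.
Propagating the time windows through the other constraints, polish can't land before shift 3, so the schedule must run through at least shift 3.
Could 3 shifts be enough, i.e. nothing placed later than shift 3? No: press's window within 3 shifts is {shift 2, shift 3}; drill must come after press (at shift 2 or later) → {shift 3}; press must come before drill (at shift 3 or earlier) → {shift 2}; polish must come after press (at shift 2 or later) → {shift 3}; drill can't share with polish (shift 3) → nothing is left.
So 3 shifts is not enough.
4 works (last occupied shift: shift 4): for example polish=shift 3, cut=shift 2, tap=shift 2, bore=shift 1, bend=shift 1, drill=shift 4, press=shift 2.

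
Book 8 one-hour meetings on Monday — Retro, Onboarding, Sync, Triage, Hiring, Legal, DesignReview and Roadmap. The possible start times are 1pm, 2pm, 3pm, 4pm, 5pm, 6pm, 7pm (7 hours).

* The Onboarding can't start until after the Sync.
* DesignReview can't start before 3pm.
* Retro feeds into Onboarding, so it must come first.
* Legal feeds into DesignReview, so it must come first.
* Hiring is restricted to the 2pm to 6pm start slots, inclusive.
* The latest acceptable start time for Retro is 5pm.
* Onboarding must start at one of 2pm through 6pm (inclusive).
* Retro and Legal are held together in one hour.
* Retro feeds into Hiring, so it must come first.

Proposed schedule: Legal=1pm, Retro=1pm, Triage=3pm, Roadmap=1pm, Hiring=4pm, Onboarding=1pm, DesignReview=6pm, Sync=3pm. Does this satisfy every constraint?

The latest acceptable start time for Retro is 5pm — holds.
DesignReview can't start before 3pm — holds.
Hiring is restricted to the 2pm to 6pm start slots, inclusive — holds.
The Onboarding can't start until after the Sync — violated.
Legal feeds into DesignReview, so it must come first — holds.
Onboarding must start at one of 2pm through 6pm (inclusive) — violated.
Retro and Legal are held together in one hour — holds.
Retro feeds into Hiring, so it must come first — holds.
Retro feeds into Onboarding, so it must come first — violated.

No — it violates: Onboarding must start at one of 2pm through 6pm (inclusive)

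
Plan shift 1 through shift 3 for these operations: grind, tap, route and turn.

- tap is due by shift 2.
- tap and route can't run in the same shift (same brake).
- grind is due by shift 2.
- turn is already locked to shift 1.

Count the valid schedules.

Splitting on grind: it can be shift 1 (4), shift 2 (4). Listing each branch's schedules as (tap, route, turn) by shift number:
grind=shift 1: (1,2,1) (1,3,1) (2,1,1) (2,3,1) — 4.
grind=shift 2: (1,2,1) (1,3,1) (2,1,1) (2,3,1) — 4.
Summing: 4 + 4 = 8.

8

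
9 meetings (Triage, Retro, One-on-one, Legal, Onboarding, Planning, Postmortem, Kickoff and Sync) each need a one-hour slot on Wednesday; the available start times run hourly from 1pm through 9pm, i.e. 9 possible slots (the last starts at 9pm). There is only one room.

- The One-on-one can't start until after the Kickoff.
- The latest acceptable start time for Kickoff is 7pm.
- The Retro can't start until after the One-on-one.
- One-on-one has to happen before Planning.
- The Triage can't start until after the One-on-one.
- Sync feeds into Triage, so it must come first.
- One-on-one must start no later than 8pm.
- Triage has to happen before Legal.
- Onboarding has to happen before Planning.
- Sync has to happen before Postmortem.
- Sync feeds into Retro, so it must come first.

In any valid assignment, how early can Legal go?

5pm

Precedence pushes Legal to at least 4pm.
Legal at 5pm is achievable: Planning in 8pm; Onboarding in 7pm; One-on-one in 2pm; Legal in 5pm; Sync in 3pm; Postmortem in 9pm; Retro in 6pm; Triage in 4pm; Kickoff in 1pm.
Nothing earlier works — the capacity limit rule out every slot before 5pm.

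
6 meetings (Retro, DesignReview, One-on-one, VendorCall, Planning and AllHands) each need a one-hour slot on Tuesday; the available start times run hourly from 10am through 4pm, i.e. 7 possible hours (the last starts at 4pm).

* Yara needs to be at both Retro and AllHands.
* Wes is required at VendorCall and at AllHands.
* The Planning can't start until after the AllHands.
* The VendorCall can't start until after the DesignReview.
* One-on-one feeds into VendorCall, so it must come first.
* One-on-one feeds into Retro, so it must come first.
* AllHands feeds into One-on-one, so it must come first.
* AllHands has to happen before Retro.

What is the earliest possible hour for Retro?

Precedence pushes Retro to at least 12pm.
Retro at 12pm is achievable: DesignReview -> 10am, One-on-one -> 11am, VendorCall -> 12pm, Retro -> 12pm, Planning -> 11am, AllHands -> 10am.

12pm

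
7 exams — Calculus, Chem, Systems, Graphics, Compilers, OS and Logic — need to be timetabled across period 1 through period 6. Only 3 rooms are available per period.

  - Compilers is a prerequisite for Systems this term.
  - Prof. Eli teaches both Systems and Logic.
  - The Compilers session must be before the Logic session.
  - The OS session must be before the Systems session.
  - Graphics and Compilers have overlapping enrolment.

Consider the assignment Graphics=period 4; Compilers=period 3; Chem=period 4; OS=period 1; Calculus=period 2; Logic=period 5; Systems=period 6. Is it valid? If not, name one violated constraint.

Graphics and Compilers have overlapping enrolment — holds.
The Compilers session must be before the Logic session — holds.
The OS session must be before the Systems session — holds.
Prof. Eli teaches both Systems and Logic — holds.
Only 3 rooms are available per period — holds.
Compilers is a prerequisite for Systems this term — holds.

Valid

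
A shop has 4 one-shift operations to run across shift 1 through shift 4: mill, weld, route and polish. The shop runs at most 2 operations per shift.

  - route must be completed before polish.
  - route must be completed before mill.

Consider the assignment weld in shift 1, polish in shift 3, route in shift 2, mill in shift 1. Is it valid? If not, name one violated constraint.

route must be completed before polish — holds.
route must be completed before mill — violated.
The shop runs at most 2 operations per shift — holds.

No — it violates: route must be completed before mill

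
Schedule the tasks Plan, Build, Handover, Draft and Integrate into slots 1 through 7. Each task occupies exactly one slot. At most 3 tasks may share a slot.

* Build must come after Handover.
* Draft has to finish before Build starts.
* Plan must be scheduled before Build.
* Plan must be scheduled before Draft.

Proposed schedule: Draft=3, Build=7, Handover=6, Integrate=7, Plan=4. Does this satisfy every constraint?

Plan must be scheduled before Build — holds.
Build must come after Handover — holds.
At most 3 tasks may share a slot — holds.
Draft has to finish before Build starts — holds.
Plan must be scheduled before Draft — violated.

No. Plan must be scheduled before Draft is not satisfied.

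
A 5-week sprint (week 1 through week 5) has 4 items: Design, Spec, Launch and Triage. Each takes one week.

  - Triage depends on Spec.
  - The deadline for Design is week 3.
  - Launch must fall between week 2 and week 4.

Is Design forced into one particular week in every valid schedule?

Design can be week 1 (e.g. Triage -> week 2, Launch -> week 2, Spec -> week 1, Design -> week 1) or week 2 (e.g. Triage=week 2; Design=week 2; Launch=week 2; Spec=week 1).

No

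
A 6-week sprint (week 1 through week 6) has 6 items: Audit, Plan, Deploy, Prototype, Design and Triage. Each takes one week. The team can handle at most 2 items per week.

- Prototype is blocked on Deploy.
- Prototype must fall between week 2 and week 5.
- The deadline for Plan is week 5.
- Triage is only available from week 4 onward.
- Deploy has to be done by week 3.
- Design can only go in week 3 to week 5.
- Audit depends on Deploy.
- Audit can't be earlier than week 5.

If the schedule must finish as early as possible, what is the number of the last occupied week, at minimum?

5

The precedence chain requires at least 2 distinct weeks.
With at most 2 per week and 6 tasks, at least 3 weeks are needed.
Audit can't be placed before week 5, so the schedule must run through at least week 5.
5 works (last occupied week: week 5): for example Deploy -> week 1; Design -> week 3; Prototype -> week 2; Audit -> week 5; Triage -> week 4; Plan -> week 1.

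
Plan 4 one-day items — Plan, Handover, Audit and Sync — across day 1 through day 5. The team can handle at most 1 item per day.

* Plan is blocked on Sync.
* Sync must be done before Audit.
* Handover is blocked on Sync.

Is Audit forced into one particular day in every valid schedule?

Audit can be day 2 (e.g. Handover=day 4; Plan=day 3; Sync=day 1; Audit=day 2) or day 3 (e.g. Sync in day 1, Plan in day 2, Handover in day 4, Audit in day 3).

No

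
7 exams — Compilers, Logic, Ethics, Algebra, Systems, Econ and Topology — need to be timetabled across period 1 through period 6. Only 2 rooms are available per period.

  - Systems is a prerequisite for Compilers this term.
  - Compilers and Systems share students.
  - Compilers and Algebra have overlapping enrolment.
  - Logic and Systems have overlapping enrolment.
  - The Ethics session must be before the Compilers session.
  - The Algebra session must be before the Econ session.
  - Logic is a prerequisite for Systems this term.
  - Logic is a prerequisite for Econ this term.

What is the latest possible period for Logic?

Downstream work caps Logic at period 4.
Logic at period 4 is achievable: Systems in period 5, Ethics in period 1, Logic in period 4, Econ in period 5, Algebra in period 1, Topology in period 2, Compilers in period 6.

period 4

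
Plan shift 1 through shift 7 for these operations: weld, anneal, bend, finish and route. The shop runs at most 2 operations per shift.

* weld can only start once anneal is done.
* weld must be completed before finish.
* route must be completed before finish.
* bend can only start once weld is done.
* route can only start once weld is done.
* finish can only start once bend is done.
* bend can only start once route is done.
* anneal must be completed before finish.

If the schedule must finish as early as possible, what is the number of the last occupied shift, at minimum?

shift 5

The precedence chain requires at least 5 distinct shifts.
With at most 2 per shift and 5 operations, at least 3 shifts are needed.
5 works (last occupied shift: shift 5): for example anneal=shift 1; bend=shift 4; route=shift 3; weld=shift 2; finish=shift 5.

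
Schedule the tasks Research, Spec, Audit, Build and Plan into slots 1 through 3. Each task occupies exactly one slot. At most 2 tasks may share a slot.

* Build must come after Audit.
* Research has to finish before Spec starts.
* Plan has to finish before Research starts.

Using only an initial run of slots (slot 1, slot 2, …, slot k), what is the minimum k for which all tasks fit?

The precedence chain requires at least 3 distinct slots.
With at most 2 per slot and 5 tasks, at least 3 slots are needed.
3 works (last occupied slot: 3): for example Build=2; Audit=1; Plan=1; Research=2; Spec=3.

3 slots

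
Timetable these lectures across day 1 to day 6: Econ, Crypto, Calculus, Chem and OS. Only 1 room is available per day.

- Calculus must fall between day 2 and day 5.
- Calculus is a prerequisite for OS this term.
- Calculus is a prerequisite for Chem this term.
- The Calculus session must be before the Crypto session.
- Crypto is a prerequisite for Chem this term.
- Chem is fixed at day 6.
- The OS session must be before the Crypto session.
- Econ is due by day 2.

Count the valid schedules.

Splitting on Econ: it can be day 1 (4), day 2 (1). Listing each branch's schedules as (Crypto, Calculus, Chem, OS) by day number:
Econ=day 1: (4,2,6,3) (5,2,6,3) (5,2,6,4) (5,3,6,4) — 4.
Econ=day 2: (5,3,6,4) — 1.
Summing: 4 + 1 = 5.

5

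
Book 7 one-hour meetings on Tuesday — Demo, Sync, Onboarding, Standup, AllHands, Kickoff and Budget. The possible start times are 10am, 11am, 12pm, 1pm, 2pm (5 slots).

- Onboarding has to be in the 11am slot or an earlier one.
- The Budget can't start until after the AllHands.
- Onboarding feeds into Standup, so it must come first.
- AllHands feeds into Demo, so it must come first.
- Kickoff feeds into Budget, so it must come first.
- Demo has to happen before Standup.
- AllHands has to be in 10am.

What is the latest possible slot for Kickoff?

Downstream work caps Kickoff at 1pm.
Kickoff at 1pm is achievable: Budget in 2pm, AllHands in 10am, Demo in 11am, Standup in 12pm, Sync in 10am, Kickoff in 1pm, Onboarding in 10am.

1pm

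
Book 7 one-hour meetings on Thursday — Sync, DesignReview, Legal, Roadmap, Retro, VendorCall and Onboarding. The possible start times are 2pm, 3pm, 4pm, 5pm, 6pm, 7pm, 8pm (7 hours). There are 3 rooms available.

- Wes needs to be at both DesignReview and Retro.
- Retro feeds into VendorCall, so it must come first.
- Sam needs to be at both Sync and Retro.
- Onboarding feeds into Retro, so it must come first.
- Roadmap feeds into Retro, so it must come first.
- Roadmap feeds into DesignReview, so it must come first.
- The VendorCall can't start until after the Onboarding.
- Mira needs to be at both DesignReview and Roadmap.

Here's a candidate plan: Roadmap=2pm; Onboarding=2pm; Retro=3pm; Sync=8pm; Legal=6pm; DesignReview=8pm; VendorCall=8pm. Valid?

Roadmap feeds into Retro, so it must come first — holds.
Retro feeds into VendorCall, so it must come first — holds.
Roadmap feeds into DesignReview, so it must come first — holds.
Onboarding feeds into Retro, so it must come first — holds.
Wes needs to be at both DesignReview and Retro — holds.
The VendorCall can't start until after the Onboarding — holds.
There are 3 rooms available — holds.
Sam needs to be at both Sync and Retro — holds.
Mira needs to be at both DesignReview and Roadmap — holds.

Yes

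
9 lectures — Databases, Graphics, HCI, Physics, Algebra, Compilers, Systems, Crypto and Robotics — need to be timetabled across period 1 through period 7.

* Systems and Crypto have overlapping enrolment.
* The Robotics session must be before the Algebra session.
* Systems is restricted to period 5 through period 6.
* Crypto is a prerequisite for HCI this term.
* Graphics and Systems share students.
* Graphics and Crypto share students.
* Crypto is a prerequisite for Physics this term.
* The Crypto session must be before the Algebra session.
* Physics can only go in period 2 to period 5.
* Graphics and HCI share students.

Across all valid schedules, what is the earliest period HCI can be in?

period 2

Precedence pushes HCI to at least period 2.
HCI at period 2 is achievable: Robotics=period 1; Algebra=period 2; HCI=period 2; Databases=period 1; Crypto=period 1; Physics=period 2; Graphics=period 3; Systems=period 5; Compilers=period 1.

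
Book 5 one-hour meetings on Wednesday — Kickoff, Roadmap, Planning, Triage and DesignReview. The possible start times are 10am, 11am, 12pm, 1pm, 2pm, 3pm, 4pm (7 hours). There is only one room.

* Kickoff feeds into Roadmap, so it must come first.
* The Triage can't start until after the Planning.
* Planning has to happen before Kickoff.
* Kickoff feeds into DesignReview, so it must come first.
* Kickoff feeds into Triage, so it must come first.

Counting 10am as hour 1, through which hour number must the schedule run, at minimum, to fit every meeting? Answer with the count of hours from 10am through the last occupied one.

The precedence chain requires at least 3 distinct hours.
With at most 1 per hour and 5 meetings, at least 5 hours are needed.
5 works (last occupied hour: 2pm): for example Planning=10am; Roadmap=1pm; Kickoff=11am; Triage=12pm; DesignReview=2pm.

5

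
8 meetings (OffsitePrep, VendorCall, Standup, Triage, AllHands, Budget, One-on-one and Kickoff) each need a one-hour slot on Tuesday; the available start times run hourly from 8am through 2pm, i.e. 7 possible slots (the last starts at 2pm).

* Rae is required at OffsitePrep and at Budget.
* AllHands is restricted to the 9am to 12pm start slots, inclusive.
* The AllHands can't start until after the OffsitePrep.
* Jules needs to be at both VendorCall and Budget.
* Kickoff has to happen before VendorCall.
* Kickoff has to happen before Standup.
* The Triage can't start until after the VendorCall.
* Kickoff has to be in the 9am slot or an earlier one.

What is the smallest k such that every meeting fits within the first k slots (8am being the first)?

The precedence chain requires at least 3 distinct slots.
3 works (last occupied slot: 10am): for example AllHands in 9am; Kickoff in 8am; One-on-one in 8am; Budget in 10am; Triage in 10am; VendorCall in 9am; OffsitePrep in 8am; Standup in 9am.

3 slots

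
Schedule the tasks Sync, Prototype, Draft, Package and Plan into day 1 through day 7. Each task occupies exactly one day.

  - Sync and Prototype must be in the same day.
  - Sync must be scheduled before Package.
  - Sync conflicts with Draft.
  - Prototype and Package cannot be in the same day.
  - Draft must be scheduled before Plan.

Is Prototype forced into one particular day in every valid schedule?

No

Prototype can be day 1 (e.g. Prototype -> day 1, Package -> day 2, Sync -> day 1, Plan -> day 3, Draft -> day 2) or day 2 (e.g. Sync -> day 2; Draft -> day 1; Package -> day 3; Plan -> day 2; Prototype -> day 2).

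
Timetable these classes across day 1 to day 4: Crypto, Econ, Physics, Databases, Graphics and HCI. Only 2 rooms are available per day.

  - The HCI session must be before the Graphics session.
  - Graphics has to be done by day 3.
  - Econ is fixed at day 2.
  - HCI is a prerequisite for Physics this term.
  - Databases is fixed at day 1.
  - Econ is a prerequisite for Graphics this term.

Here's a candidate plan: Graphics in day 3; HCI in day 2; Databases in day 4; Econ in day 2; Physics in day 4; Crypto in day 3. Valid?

No — it violates: Databases is fixed at day 1

Only 2 rooms are available per day — holds.
HCI is a prerequisite for Physics this term — holds.
Econ is a prerequisite for Graphics this term — holds.
Econ is fixed at day 2 — holds.
The HCI session must be before the Graphics session — holds.
Databases is fixed at day 1 — violated.
Graphics has to be done by day 3 — holds.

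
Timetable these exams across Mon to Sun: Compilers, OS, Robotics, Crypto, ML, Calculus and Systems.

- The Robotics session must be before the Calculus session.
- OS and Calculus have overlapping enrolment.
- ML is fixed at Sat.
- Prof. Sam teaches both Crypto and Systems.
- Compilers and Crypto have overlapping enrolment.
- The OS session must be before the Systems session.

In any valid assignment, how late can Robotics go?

Downstream work caps Robotics at Sat.
Robotics at Sat is achievable: Robotics in Sat, Calculus in Sun, Systems in Tue, Compilers in Mon, OS in Mon, ML in Sat, Crypto in Wed.

Sat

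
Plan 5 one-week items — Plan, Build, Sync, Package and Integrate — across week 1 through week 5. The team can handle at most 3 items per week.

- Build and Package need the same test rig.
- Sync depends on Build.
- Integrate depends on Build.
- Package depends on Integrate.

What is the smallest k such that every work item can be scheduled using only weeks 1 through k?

3

The precedence chain requires at least 3 distinct weeks.
With at most 3 per week and 5 work items, at least 2 weeks are needed.
3 works (last occupied week: week 3): for example Sync -> week 2, Integrate -> week 2, Build -> week 1, Plan -> week 1, Package -> week 3.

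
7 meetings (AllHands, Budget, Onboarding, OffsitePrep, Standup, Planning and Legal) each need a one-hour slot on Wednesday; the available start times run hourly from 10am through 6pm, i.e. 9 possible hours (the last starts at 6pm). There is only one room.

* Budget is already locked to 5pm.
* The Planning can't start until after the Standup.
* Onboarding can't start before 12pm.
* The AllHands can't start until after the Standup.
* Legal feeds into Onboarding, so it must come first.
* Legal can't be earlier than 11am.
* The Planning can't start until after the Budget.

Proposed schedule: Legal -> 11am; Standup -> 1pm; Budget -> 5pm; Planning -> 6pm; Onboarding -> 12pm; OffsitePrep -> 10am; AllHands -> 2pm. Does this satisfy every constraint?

Valid

The Planning can't start until after the Budget — holds.
Legal can't be earlier than 11am — holds.
Budget is already locked to 5pm — holds.
Legal feeds into Onboarding, so it must come first — holds.
The AllHands can't start until after the Standup — holds.
There is only one room — holds.
The Planning can't start until after the Standup — holds.
Onboarding can't start before 12pm — holds.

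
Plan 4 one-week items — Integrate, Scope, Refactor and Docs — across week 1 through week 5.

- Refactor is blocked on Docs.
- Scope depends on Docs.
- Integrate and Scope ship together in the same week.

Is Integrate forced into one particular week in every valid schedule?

No

Integrate can be week 2 (e.g. Refactor -> week 2; Scope -> week 2; Integrate -> week 2; Docs -> week 1) or week 3 (e.g. Docs in week 1, Refactor in week 2, Scope in week 3, Integrate in week 3).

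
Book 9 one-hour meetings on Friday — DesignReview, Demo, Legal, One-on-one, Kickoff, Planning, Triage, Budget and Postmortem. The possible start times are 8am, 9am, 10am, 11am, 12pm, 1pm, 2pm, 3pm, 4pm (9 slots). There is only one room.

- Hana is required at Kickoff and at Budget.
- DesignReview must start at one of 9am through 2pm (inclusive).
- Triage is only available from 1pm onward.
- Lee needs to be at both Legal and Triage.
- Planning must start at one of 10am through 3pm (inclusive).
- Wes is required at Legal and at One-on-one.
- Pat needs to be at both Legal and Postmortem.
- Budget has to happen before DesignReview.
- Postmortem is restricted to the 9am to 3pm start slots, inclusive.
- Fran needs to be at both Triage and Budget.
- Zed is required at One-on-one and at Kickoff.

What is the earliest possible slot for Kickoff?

Kickoff at 8am is achievable: One-on-one -> 4pm; Demo -> 2pm; DesignReview -> 10am; Planning -> 11am; Postmortem -> 12pm; Triage -> 1pm; Kickoff -> 8am; Legal -> 3pm; Budget -> 9am.

8am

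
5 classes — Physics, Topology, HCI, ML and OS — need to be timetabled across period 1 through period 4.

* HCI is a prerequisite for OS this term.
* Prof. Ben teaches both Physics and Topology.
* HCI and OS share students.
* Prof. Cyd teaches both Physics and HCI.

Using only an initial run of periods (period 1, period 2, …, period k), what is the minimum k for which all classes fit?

The precedence chain requires at least 2 distinct periods.
2 works (last occupied period: period 2): for example Physics=period 2; ML=period 1; Topology=period 1; HCI=period 1; OS=period 2.

2 periods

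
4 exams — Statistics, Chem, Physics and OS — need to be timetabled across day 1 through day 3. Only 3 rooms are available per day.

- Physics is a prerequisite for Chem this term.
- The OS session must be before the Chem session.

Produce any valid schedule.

Physics=day 1, OS=day 1, Statistics=day 1, Chem=day 2

Checking: OS(day 1) before Chem(day 2); Physics(day 1) before Chem(day 2); max 3 per day (cap 3).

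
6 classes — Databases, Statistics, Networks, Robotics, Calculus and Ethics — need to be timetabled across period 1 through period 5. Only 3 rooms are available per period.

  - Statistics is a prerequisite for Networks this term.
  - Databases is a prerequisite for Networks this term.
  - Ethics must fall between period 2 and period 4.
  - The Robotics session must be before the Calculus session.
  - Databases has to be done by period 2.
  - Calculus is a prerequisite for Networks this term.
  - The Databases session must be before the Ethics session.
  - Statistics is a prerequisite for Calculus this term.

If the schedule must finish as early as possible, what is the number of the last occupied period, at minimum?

period 3

The precedence chain requires at least 3 distinct periods.
With at most 3 per period and 6 classes, at least 2 periods are needed.
3 works (last occupied period: period 3): for example Statistics=period 1, Ethics=period 2, Networks=period 3, Calculus=period 2, Databases=period 1, Robotics=period 1.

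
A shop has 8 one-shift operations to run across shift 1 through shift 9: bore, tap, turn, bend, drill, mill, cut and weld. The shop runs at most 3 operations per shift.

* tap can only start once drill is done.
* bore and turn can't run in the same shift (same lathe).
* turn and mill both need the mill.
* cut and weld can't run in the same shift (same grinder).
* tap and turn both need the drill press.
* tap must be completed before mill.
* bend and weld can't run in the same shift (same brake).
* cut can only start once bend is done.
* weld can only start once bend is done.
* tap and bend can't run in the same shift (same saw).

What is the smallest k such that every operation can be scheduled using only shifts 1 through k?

The precedence chain requires at least 3 distinct shifts.
With at most 3 per shift and 8 operations, at least 3 shifts are needed.
3 works (last occupied shift: shift 3): for example turn in shift 1, tap in shift 2, drill in shift 1, bore in shift 2, weld in shift 3, bend in shift 1, mill in shift 3, cut in shift 2.

3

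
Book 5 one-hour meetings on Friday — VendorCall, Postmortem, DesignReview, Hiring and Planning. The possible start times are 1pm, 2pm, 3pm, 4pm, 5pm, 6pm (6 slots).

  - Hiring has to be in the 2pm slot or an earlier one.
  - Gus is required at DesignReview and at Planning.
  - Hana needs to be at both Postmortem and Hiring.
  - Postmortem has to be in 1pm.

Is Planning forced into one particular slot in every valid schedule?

Planning can be 1pm (e.g. Postmortem -> 1pm, DesignReview -> 2pm, Planning -> 1pm, Hiring -> 2pm, VendorCall -> 1pm) or 2pm (e.g. DesignReview -> 1pm; VendorCall -> 1pm; Planning -> 2pm; Hiring -> 2pm; Postmortem -> 1pm).

No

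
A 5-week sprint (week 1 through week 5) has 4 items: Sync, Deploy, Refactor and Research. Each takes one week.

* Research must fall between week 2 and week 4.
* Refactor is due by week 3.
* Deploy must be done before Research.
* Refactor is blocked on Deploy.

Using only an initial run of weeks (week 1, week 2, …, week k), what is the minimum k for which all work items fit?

2

The precedence chain requires at least 2 distinct weeks.
2 works (last occupied week: week 2): for example Sync=week 1, Research=week 2, Refactor=week 2, Deploy=week 1.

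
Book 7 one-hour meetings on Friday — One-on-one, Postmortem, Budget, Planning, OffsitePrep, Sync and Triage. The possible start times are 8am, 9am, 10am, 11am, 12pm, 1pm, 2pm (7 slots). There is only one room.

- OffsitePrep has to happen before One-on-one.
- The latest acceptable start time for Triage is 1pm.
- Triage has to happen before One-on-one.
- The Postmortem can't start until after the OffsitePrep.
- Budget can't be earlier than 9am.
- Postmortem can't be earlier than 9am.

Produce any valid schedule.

Triage=10am, OffsitePrep=8am, Postmortem=9am, Sync=2pm, Planning=1pm, One-on-one=12pm, Budget=11am

Checking: OffsitePrep(8am) before One-on-one(12pm); OffsitePrep(8am) before Postmortem(9am); Triage(10am) before One-on-one(12pm); Budget=11am in [9am,2pm]; Postmortem=9am in [9am,2pm]; Triage=10am in [8am,1pm]; max 1 per slot (cap 1).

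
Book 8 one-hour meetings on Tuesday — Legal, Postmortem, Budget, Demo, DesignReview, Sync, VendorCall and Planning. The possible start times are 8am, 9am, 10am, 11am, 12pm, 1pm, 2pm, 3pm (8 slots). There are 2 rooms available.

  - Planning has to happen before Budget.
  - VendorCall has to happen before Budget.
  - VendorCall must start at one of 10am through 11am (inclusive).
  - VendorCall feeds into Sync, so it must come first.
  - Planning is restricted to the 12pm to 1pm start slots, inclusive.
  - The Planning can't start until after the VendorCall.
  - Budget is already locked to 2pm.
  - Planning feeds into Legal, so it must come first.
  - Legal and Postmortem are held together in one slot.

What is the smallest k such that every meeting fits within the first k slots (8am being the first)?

The precedence chain requires at least 3 distinct slots.
With at most 2 per slot and 8 meetings, at least 4 slots are needed.
Budget can't be placed before 2pm — that is slot 7 counting from 8am — so the schedule must run through at least 7 slots.
7 works (last occupied slot: 2pm): for example Legal=1pm, Demo=8am, Postmortem=1pm, Budget=2pm, Sync=11am, Planning=12pm, VendorCall=10am, DesignReview=8am.

7 slots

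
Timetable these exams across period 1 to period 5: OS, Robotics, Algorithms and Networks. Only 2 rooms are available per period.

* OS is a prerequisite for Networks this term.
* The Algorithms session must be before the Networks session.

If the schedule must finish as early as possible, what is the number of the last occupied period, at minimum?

2

The precedence chain requires at least 2 distinct periods.
With at most 2 per period and 4 exams, at least 2 periods are needed.
2 works (last occupied period: period 2): for example Algorithms in period 1; OS in period 1; Networks in period 2; Robotics in period 2.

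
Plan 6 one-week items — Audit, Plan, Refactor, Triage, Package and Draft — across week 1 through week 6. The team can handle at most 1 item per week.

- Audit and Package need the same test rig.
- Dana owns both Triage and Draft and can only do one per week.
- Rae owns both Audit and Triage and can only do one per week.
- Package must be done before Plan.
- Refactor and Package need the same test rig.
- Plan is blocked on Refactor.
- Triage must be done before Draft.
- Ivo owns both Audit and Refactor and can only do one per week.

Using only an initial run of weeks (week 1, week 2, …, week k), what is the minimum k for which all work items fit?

6 weeks

The precedence chain requires at least 2 distinct weeks.
With at most 1 per week and 6 work items, at least 6 weeks are needed.
6 works (last occupied week: week 6): for example Refactor in week 1, Audit in week 6, Triage in week 4, Draft in week 5, Plan in week 3, Package in week 2.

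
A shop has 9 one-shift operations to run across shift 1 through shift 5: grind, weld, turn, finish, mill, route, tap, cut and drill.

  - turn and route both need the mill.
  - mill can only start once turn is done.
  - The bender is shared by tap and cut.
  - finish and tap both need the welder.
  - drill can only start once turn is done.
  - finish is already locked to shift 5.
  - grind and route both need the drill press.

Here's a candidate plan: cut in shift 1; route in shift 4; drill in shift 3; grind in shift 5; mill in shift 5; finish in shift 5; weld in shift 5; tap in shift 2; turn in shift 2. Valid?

drill can only start once turn is done — holds.
The bender is shared by tap and cut — holds.
turn and route both need the mill — holds.
mill can only start once turn is done — holds.
finish is already locked to shift 5 — holds.
finish and tap both need the welder — holds.
grind and route both need the drill press — holds.

Yes, all constraints hold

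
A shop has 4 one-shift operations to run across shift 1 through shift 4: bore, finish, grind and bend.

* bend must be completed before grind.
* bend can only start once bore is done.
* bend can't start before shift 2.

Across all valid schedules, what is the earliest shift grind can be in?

shift 3

Precedence pushes grind to at least shift 3.
grind at shift 3 is achievable: bore in shift 1, grind in shift 3, bend in shift 2, finish in shift 1.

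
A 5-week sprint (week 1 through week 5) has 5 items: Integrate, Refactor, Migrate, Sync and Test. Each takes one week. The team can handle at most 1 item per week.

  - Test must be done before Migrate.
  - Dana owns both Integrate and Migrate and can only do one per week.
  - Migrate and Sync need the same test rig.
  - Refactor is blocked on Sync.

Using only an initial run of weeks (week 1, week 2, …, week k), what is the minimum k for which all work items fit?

5 weeks

The precedence chain requires at least 2 distinct weeks.
With at most 1 per week and 5 work items, at least 5 weeks are needed.
5 works (last occupied week: week 5): for example Migrate=week 4, Test=week 3, Sync=week 1, Integrate=week 5, Refactor=week 2.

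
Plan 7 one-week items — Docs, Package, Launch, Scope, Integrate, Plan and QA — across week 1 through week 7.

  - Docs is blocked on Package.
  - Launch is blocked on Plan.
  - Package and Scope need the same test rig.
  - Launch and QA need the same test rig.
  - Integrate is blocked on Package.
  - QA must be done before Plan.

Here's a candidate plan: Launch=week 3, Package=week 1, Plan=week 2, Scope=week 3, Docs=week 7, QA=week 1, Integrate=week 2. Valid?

Valid

Docs is blocked on Package — holds.
Launch and QA need the same test rig — holds.
Package and Scope need the same test rig — holds.
QA must be done before Plan — holds.
Integrate is blocked on Package — holds.
Launch is blocked on Plan — holds.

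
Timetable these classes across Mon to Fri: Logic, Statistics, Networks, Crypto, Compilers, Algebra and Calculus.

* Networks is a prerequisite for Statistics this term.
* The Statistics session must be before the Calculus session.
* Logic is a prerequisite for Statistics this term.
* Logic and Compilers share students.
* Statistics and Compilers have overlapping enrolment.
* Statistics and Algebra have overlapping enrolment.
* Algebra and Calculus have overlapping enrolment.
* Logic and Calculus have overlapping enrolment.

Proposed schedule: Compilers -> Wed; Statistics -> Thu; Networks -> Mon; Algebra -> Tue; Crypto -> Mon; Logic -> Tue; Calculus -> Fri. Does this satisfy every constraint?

Networks is a prerequisite for Statistics this term — holds.
Algebra and Calculus have overlapping enrolment — holds.
Statistics and Algebra have overlapping enrolment — holds.
The Statistics session must be before the Calculus session — holds.
Logic and Calculus have overlapping enrolment — holds.
Logic and Compilers share students — holds.
Statistics and Compilers have overlapping enrolment — holds.
Logic is a prerequisite for Statistics this term — holds.

Valid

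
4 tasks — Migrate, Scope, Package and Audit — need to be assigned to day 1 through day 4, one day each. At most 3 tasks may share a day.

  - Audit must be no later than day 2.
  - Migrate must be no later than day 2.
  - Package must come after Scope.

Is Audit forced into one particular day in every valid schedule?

No

Audit can be day 1 (e.g. Audit in day 1; Scope in day 1; Migrate in day 1; Package in day 2) or day 2 (e.g. Audit=day 2; Package=day 2; Scope=day 1; Migrate=day 1).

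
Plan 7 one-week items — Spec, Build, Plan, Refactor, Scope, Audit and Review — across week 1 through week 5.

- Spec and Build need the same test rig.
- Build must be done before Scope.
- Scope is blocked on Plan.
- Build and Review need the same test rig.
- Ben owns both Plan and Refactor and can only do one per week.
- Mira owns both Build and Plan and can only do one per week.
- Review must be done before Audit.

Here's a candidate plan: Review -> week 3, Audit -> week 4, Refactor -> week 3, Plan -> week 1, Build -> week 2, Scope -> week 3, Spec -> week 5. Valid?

Mira owns both Build and Plan and can only do one per week — holds.
Ben owns both Plan and Refactor and can only do one per week — holds.
Scope is blocked on Plan — holds.
Build must be done before Scope — holds.
Spec and Build need the same test rig — holds.
Build and Review need the same test rig — holds.
Review must be done before Audit — holds.

Valid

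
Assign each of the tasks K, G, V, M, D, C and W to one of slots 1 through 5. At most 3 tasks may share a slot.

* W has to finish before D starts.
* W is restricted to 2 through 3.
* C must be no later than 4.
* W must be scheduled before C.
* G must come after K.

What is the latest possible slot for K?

4

Downstream work caps K at 4.
K at 4 is achievable: C in 3; W in 2; G in 5; M in 1; D in 3; V in 1; K in 4.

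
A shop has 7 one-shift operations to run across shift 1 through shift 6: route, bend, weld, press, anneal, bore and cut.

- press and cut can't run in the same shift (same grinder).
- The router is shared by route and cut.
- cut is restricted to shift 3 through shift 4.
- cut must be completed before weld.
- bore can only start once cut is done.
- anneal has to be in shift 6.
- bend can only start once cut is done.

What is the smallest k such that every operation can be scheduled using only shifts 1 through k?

6

The precedence chain requires at least 2 distinct shifts.
anneal can't be placed before shift 6, so the schedule must run through at least shift 6.
6 works (last occupied shift: shift 6): for example press in shift 1, bend in shift 4, anneal in shift 6, route in shift 1, weld in shift 4, bore in shift 4, cut in shift 3.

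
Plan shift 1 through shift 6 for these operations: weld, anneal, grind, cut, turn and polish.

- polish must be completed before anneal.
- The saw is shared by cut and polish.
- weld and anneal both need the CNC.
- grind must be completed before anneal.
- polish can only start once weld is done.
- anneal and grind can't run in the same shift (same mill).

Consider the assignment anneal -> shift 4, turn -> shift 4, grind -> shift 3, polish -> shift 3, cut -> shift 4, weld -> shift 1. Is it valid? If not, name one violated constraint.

Yes, all constraints hold

grind must be completed before anneal — holds.
polish must be completed before anneal — holds.
polish can only start once weld is done — holds.
The saw is shared by cut and polish — holds.
anneal and grind can't run in the same shift (same mill) — holds.
weld and anneal both need the CNC — holds.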